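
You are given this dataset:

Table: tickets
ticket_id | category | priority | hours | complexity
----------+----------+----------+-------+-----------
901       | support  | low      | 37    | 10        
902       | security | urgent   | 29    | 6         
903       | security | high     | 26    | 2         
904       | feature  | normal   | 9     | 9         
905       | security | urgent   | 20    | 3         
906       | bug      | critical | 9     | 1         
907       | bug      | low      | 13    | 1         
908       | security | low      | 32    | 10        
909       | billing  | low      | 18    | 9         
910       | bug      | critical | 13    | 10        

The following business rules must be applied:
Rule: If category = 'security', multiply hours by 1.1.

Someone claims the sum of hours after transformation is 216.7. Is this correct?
Yes, the result is correct.

Step 1: Calculate the correct sum after transformation
Step 2: Apply multiplier 1.1 to records where category = 'security'
Step 3: Correct result = 216.7
Step 4: Claimed result = 216.7
Step 5: 216.7 = 216.7 ✓
Conclusion: The claimed result is correct.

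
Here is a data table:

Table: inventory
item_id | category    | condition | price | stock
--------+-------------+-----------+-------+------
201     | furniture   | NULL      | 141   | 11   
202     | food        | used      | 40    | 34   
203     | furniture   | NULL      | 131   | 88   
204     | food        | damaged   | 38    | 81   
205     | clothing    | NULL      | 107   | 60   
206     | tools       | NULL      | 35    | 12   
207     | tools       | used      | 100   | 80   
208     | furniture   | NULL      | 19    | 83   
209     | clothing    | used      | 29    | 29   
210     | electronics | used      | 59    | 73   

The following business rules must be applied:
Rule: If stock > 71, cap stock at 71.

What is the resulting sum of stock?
501

Step 1: 5 records have stock > 71
Step 2: These records originally summed to 405
Step 3: After capping: 5 × 71 = 355
Step 4: Unaffected records sum: 146
Step 5: Final sum = 355 + 146 = 501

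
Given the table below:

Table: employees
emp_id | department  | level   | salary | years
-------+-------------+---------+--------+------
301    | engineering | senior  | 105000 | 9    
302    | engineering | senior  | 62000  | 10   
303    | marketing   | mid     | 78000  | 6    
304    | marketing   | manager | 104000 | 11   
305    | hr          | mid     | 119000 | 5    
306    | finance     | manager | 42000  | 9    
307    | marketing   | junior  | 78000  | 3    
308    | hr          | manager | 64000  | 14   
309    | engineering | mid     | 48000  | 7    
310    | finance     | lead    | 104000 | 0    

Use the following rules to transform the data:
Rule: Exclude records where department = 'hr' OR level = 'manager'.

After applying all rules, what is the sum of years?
35

Step 1: Find records where department = 'hr' OR level = 'manager'
Step 2: 4 records match, summing to 39
Step 3: Original sum: 74
Step 4: Remaining sum = 74 - 39 = 35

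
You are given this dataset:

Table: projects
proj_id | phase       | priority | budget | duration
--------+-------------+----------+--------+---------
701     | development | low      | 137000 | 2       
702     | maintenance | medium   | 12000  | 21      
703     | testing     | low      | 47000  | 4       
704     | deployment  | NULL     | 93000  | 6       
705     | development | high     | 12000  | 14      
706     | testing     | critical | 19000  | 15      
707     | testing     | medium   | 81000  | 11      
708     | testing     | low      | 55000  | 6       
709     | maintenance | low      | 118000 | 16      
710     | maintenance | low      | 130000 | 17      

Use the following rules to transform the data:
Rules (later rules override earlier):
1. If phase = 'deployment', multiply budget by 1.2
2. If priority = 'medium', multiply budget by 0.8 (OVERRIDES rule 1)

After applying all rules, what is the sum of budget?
704000.0

Step 1: Rule 2 takes priority for records with priority = 'medium'
  - 2 records: 93000 × 0.8 = 74400.0
Step 2: Rule 1 applies to remaining records with phase = 'deployment'
  - 1 records: 93000 × 1.2 = 111600.0
Step 3: Other records unchanged: 518000
Step 4: Final sum = 74400.0 + 111600.0 + 518000 = 704000.0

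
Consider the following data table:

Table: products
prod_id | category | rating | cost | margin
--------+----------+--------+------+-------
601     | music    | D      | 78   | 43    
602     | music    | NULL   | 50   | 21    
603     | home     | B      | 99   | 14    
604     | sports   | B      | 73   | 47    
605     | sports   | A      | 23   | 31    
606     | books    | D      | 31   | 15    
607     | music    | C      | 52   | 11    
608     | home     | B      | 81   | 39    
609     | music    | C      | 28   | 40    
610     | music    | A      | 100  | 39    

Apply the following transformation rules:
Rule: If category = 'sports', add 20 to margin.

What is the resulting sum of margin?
340

Step 1: Count records where category = 'sports': 2
Step 2: Total bonus added: 2 × 20 = 40
Step 3: Original sum of margin: 300
Step 4: Final sum = 300 + 40 = 340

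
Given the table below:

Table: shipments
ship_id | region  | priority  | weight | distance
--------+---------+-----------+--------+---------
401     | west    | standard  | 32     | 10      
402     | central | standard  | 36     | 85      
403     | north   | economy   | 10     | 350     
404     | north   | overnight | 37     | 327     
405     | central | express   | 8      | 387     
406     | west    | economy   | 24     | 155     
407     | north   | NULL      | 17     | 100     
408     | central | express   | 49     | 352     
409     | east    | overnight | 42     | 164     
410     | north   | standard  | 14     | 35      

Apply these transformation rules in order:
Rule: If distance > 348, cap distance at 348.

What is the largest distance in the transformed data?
348

Step 1: Original maximum distance = 387
Step 2: Apply cap at 348
Step 3: 3 records had distance > 348 and were capped
Step 4: Maximum after transformation = 348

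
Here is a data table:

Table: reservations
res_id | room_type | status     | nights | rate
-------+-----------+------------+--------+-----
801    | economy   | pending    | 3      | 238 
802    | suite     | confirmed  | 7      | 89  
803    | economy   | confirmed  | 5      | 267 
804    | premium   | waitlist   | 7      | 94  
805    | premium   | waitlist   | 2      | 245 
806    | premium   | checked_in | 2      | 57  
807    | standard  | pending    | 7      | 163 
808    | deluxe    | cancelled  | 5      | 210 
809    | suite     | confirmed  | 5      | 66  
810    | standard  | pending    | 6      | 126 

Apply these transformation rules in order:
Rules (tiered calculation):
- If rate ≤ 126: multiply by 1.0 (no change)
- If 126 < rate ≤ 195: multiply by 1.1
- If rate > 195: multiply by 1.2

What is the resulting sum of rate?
1763.3

Step 1: Tier 1 (rate ≤ 126): 5 records, sum = 432 × 1.0 = 432.0
Step 2: Tier 2 (126 < rate ≤ 195): 1 records, sum = 163 × 1.1 = 179.3
Step 3: Tier 3 (rate > 195): 4 records, sum = 960 × 1.2 = 1152.0
Step 4: Final sum = 432.0 + 179.3 + 1152.0 = 1763.3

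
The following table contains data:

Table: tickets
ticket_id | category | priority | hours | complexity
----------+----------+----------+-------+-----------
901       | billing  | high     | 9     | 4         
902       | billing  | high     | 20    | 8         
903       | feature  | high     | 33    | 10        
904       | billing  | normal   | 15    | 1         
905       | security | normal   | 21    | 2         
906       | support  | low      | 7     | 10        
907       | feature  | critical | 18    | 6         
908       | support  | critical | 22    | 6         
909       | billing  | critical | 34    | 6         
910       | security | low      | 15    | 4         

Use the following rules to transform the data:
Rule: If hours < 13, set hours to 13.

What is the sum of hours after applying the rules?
204

Step 1: 2 records have hours < 13
Step 2: These records originally summed to 16
Step 3: After setting to minimum: 2 × 13 = 26
Step 4: Unaffected records sum: 178
Step 5: Final sum = 26 + 178 = 204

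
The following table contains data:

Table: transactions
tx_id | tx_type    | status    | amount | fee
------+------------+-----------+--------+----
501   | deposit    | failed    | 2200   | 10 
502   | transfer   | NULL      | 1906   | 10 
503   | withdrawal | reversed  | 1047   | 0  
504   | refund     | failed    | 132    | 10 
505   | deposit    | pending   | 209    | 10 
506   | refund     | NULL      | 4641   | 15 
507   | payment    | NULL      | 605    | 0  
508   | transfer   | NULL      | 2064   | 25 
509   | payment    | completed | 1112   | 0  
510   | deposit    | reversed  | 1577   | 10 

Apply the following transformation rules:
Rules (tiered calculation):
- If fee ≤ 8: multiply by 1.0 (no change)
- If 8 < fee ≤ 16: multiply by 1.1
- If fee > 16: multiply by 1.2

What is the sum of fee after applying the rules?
101.5

Step 1: Tier 1 (fee ≤ 8): 3 records, sum = 0 × 1.0 = 0.0
Step 2: Tier 2 (8 < fee ≤ 16): 6 records, sum = 65 × 1.1 = 71.5
Step 3: Tier 3 (fee > 16): 1 records, sum = 25 × 1.2 = 30.0
Step 4: Final sum = 0.0 + 71.5 + 30.0 = 101.5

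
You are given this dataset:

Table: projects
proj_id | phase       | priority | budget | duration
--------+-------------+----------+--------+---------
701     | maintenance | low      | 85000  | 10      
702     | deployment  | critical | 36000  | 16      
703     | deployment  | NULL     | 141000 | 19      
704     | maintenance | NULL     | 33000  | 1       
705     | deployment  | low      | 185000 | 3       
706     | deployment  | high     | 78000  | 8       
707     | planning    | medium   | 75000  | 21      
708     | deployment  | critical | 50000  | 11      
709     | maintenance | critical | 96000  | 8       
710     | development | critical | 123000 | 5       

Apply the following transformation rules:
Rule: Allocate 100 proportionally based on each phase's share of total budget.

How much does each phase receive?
deployment: 54.32, development: 13.64, maintenance: 23.73, planning: 8.31

Step 1: Calculate total budget = 902000
Step 2: Calculate each phase's proportion:
  deployment: 490000/902000 = 54.32% → 54.32
  development: 123000/902000 = 13.64% → 13.64
  maintenance: 214000/902000 = 23.73% → 23.73
  planning: 75000/902000 = 8.31% → 8.31
Step 3: Verify: sum of allocations ≈ 100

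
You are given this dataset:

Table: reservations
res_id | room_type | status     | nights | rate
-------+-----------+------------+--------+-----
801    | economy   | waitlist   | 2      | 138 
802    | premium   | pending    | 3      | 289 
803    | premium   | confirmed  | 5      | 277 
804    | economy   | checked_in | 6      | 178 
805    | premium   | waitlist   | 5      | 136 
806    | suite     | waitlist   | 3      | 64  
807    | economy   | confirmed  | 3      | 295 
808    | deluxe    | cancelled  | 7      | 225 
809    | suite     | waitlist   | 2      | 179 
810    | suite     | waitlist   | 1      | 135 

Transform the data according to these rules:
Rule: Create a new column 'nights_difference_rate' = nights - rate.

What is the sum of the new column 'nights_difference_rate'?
-1879

Step 1: For each record, compute nights - rate
Example calculations:
  2 - 138 = -136
  3 - 289 = -286
  5 - 277 = -272
  ...
Step 2: Sum all derived values
Step 3: Total = -1879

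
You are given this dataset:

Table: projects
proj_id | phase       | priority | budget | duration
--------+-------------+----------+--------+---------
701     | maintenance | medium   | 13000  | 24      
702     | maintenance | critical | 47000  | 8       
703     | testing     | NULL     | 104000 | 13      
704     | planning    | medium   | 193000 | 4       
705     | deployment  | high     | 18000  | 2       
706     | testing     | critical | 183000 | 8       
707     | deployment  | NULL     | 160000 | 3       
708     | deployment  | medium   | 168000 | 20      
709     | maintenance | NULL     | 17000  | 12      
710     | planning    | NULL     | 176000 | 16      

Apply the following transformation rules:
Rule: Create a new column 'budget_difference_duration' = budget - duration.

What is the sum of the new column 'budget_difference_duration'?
1078890

Step 1: For each record, compute budget - duration
Example calculations:
  13000 - 24 = 12976
  47000 - 8 = 46992
  104000 - 13 = 103987
  ...
Step 2: Sum all derived values
Step 3: Total = 1078890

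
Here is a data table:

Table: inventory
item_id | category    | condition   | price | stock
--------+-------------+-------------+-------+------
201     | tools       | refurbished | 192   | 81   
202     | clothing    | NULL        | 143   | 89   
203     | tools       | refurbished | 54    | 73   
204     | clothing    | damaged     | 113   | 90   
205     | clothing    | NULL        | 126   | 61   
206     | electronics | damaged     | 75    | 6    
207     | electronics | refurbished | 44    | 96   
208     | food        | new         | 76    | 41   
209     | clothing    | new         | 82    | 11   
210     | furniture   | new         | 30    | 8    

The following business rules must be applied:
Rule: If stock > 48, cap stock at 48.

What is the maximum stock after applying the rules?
48

Step 1: Original maximum stock = 96
Step 2: Apply cap at 48
Step 3: 6 records had stock > 48 and were capped
Step 4: Maximum after transformation = 48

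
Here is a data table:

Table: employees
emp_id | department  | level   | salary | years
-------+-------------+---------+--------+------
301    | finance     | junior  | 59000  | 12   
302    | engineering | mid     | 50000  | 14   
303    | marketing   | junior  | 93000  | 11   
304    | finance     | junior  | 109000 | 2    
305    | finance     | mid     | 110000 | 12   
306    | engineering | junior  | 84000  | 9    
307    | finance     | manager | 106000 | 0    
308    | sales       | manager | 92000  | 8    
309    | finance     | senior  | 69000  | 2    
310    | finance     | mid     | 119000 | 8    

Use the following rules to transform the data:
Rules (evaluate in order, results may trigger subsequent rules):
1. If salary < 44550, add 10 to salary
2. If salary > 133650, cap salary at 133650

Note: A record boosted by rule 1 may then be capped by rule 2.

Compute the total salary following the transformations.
891000

Step 1: Apply rule 1 to records with salary < 44550
  - 0 records get bonus of 10
  - Of these, 0 records then exceed 133650 and get capped
Step 2: Apply rule 2 to records with salary > 133650
  - 0 records (original) are capped
Step 3: Calculate final sum = 891000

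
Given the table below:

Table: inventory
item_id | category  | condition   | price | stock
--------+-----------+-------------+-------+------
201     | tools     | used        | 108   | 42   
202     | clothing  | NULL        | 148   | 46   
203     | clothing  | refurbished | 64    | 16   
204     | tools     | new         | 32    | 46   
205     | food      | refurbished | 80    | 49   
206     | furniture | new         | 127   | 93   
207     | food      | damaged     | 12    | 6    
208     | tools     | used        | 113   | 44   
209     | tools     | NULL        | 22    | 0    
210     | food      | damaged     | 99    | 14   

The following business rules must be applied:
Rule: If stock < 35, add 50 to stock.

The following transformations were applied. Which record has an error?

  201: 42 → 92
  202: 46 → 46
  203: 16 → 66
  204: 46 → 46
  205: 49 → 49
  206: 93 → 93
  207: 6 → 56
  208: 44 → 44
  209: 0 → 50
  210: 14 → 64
Record 201 has an error. The correct transformed value should be 42, not 92.

Step 1: Check each record against the rule
Step 2: Record 201 has stock = 42
Step 3: Since 42 >= 35, the bonus should not have been applied
Step 4: Correct value = 42, but claimed value = 92
Conclusion: Record 201 has the error.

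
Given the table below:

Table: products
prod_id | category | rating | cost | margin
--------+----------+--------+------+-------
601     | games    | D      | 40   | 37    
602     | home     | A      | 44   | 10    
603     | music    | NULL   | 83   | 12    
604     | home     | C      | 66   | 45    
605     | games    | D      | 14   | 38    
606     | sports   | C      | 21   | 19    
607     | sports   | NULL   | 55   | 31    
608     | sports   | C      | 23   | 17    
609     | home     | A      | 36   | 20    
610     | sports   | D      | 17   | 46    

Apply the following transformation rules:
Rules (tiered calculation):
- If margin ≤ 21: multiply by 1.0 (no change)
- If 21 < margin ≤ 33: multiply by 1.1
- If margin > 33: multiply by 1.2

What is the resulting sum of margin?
311.3

Step 1: Tier 1 (margin ≤ 21): 5 records, sum = 78 × 1.0 = 78.0
Step 2: Tier 2 (21 < margin ≤ 33): 1 records, sum = 31 × 1.1 = 34.1
Step 3: Tier 3 (margin > 33): 4 records, sum = 166 × 1.2 = 199.2
Step 4: Final sum = 78.0 + 34.1 + 199.2 = 311.3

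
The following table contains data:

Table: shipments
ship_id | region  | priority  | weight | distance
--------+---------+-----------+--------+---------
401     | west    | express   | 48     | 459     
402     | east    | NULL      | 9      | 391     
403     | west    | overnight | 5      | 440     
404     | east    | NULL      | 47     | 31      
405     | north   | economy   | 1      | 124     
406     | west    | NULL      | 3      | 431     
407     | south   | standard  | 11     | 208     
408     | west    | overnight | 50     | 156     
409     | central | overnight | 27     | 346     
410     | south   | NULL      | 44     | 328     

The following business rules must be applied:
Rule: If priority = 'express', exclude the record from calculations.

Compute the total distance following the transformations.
2455

Step 1: Identify records where priority = 'express'
Step 2: The excluded records sum to 459
Step 3: Original total distance = 2914
Step 4: Remaining total = 2914 - 459 = 2455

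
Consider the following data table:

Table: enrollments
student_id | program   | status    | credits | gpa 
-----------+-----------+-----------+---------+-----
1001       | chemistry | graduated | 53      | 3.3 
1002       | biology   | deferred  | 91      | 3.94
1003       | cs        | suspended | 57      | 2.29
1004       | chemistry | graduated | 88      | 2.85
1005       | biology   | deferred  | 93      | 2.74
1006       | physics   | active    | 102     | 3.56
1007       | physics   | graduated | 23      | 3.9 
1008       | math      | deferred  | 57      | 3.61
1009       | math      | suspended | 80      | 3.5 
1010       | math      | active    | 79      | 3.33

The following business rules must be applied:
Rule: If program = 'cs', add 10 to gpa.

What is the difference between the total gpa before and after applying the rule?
10.0

Step 1: Original sum of gpa = 33.02
Step 2: 1 records have program = 'cs'
Step 3: Each affected record changes by 10
Step 4: Total change = 1 × 10 = 10
Step 5: New sum = 33.02 + 10 = 43.02
Step 6: Difference = |43.02 - 33.02| = 10.0
        (Sum increased by 10.0)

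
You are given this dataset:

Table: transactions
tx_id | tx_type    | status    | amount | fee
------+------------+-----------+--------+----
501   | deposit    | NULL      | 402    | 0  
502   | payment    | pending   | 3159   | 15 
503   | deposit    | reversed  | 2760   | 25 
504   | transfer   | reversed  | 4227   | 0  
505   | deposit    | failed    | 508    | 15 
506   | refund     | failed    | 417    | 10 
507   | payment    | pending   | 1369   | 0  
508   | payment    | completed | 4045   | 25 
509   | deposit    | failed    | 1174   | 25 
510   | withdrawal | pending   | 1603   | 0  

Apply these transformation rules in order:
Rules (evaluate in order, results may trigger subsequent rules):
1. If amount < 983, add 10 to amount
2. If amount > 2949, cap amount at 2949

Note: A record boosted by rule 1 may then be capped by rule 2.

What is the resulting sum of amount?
17110

Step 1: Apply rule 1 to records with amount < 983
  - 3 records get bonus of 10
  - Of these, 0 records then exceed 2949 and get capped
Step 2: Apply rule 2 to records with amount > 2949
  - 3 records (original) are capped
Step 3: Calculate final sum = 17110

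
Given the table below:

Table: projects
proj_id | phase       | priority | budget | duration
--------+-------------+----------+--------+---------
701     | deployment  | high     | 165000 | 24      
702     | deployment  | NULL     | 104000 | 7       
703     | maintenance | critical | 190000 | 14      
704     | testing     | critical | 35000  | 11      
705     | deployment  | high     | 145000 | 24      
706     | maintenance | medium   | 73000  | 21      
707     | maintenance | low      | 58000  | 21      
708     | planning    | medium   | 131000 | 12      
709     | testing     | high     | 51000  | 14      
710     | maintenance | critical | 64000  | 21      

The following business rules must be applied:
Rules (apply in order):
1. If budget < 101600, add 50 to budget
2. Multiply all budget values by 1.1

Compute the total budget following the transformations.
1117875.0

Step 1: Apply Rule 1 - Add 50 to records with budget < 101600
  - 5 records affected: 281000 + (5 × 50) = 281250
  - Unaffected records: 735000
  - Sum after Rule 1: 1016250
Step 2: Apply Rule 2 - Multiply all by 1.1
  - 1016250 × 1.1 = 1117875.0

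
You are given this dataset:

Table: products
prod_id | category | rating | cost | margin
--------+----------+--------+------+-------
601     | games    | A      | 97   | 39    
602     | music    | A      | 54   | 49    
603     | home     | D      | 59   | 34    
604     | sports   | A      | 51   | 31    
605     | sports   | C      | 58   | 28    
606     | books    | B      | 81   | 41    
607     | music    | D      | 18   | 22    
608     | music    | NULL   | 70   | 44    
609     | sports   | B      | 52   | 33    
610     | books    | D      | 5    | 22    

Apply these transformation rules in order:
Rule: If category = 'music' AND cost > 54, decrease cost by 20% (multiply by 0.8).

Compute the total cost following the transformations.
531.0

Step 1: Find records where category = 'music' AND cost > 54
Step 2: 1 records match, summing to 70
Step 3: After multiplier: 70 × 0.8 = 56.0
Step 4: Unaffected records sum: 475
Step 5: Final sum = 56.0 + 475 = 531.0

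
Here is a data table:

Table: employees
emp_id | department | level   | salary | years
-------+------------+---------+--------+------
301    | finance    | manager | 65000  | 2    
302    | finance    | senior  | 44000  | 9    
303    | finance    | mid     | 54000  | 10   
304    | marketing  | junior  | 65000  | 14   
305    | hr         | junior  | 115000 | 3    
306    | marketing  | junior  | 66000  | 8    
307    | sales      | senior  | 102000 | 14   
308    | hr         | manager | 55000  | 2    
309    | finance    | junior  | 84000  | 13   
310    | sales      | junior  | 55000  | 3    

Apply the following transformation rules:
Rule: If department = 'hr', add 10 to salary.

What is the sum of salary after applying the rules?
705020

Step 1: Count records where department = 'hr': 2
Step 2: Total bonus added: 2 × 10 = 20
Step 3: Original sum of salary: 705000
Step 4: Final sum = 705000 + 20 = 705020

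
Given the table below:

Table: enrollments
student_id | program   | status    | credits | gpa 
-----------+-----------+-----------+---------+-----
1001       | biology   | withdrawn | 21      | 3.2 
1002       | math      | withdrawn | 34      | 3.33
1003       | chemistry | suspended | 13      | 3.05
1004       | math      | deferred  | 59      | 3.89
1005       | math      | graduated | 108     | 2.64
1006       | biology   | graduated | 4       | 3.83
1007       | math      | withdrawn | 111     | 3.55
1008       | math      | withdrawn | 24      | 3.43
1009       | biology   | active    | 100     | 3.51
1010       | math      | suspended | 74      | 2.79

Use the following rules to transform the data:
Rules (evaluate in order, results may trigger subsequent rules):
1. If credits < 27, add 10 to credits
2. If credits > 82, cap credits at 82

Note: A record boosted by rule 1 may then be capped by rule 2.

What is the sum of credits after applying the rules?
515

Step 1: Apply rule 1 to records with credits < 27
  - 4 records get bonus of 10
  - Of these, 0 records then exceed 82 and get capped
Step 2: Apply rule 2 to records with credits > 82
  - 3 records (original) are capped
Step 3: Calculate final sum = 515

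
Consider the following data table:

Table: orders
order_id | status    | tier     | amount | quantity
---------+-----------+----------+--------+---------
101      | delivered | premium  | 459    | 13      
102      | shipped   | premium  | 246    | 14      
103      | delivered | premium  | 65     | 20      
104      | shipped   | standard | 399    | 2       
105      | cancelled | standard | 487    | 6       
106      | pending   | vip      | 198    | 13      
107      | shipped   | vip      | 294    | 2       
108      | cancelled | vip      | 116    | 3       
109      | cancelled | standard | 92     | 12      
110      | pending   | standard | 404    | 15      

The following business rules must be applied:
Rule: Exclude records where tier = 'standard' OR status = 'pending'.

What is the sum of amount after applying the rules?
1180

Step 1: Find records where tier = 'standard' OR status = 'pending'
Step 2: 5 records match, summing to 1580
Step 3: Original sum: 2760
Step 4: Remaining sum = 2760 - 1580 = 1180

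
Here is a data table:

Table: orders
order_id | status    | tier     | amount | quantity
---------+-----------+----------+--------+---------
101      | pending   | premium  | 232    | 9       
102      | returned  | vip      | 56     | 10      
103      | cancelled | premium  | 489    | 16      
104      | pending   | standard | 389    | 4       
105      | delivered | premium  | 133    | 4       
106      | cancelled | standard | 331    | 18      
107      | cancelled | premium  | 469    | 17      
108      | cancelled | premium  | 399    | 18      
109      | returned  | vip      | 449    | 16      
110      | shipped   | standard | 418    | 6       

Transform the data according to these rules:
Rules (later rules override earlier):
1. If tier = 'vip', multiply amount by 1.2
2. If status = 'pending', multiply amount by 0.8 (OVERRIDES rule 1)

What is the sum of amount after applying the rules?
3341.8

Step 1: Rule 2 takes priority for records with status = 'pending'
  - 2 records: 621 × 0.8 = 496.8
Step 2: Rule 1 applies to remaining records with tier = 'vip'
  - 2 records: 505 × 1.2 = 606.0
Step 3: Other records unchanged: 2239
Step 4: Final sum = 496.8 + 606.0 + 2239 = 3341.8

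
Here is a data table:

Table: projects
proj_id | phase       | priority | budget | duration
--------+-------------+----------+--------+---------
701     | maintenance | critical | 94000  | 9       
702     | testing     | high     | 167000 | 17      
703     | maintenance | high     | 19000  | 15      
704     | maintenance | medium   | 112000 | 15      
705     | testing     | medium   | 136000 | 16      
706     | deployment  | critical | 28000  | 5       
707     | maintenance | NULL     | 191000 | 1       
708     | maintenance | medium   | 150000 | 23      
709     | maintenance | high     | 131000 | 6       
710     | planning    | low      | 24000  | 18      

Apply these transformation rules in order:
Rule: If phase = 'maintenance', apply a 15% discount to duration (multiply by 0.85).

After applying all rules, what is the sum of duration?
114.65

Step 1: Records with phase = 'maintenance' have total duration = 69
Step 2: Apply multiplier: 69 × 0.85 = 58.65
Step 3: Other records total: 56
Step 4: Final sum = 58.65 + 56 = 114.65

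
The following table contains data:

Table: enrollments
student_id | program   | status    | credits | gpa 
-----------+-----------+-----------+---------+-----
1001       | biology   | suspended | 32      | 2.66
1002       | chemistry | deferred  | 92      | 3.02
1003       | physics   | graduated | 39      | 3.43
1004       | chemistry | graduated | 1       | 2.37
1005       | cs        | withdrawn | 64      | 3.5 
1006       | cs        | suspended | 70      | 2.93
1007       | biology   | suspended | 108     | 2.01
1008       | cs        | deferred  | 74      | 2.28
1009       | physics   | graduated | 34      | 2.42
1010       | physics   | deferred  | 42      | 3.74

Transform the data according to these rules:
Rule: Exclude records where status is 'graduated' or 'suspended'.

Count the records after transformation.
4

Step 1: Count records to exclude
  - 3 (graduated) + 3 (suspended) = 6 records
Step 2: Total records: 10
Step 3: Remaining = 10 - 6 = 4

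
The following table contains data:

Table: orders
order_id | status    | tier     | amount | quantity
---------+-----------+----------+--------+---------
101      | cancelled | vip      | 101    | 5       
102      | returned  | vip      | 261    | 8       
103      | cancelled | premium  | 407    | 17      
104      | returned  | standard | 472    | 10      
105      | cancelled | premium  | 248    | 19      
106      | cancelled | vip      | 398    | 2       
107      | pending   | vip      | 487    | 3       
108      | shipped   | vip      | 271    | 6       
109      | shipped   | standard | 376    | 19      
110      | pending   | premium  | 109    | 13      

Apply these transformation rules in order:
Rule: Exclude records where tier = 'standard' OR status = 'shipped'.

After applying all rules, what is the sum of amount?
2011

Step 1: Find records where tier = 'standard' OR status = 'shipped'
Step 2: 3 records match, summing to 1119
Step 3: Original sum: 3130
Step 4: Remaining sum = 3130 - 1119 = 2011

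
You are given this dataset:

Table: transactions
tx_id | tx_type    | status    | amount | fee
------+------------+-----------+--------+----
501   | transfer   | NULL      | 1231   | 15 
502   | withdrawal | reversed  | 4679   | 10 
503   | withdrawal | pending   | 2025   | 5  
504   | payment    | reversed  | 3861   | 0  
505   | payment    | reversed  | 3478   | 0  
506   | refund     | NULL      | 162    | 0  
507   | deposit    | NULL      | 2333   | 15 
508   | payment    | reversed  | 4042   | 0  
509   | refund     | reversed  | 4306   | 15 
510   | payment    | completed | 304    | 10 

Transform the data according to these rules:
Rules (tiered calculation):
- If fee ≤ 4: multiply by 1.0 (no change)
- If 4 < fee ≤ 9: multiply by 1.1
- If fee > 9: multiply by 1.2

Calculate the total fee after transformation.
83.5

Step 1: Tier 1 (fee ≤ 4): 4 records, sum = 0 × 1.0 = 0.0
Step 2: Tier 2 (4 < fee ≤ 9): 1 records, sum = 5 × 1.1 = 5.5
Step 3: Tier 3 (fee > 9): 5 records, sum = 65 × 1.2 = 78.0
Step 4: Final sum = 0.0 + 5.5 + 78.0 = 83.5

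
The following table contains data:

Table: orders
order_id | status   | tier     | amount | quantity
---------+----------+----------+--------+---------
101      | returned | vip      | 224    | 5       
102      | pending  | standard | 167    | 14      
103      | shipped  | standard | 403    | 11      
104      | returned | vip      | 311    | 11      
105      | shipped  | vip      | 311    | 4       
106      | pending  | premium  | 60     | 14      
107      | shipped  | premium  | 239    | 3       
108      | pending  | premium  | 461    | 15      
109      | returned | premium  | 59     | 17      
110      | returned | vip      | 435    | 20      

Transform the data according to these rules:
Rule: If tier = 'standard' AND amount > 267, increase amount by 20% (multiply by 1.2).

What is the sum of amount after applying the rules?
2750.6

Step 1: Find records where tier = 'standard' AND amount > 267
Step 2: 1 records match, summing to 403
Step 3: After multiplier: 403 × 1.2 = 483.6
Step 4: Unaffected records sum: 2267
Step 5: Final sum = 483.6 + 2267 = 2750.6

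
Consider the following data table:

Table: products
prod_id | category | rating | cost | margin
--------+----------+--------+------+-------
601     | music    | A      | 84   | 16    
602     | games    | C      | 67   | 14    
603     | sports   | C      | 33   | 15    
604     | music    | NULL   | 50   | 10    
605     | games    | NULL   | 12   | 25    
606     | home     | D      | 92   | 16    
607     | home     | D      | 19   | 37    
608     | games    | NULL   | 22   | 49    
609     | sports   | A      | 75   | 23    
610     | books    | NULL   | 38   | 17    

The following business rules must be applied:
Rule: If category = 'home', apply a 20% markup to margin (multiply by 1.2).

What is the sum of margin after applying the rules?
232.6

Step 1: Records with category = 'home' have total margin = 53
Step 2: Apply multiplier: 53 × 1.2 = 63.6
Step 3: Other records total: 169
Step 4: Final sum = 63.6 + 169 = 232.6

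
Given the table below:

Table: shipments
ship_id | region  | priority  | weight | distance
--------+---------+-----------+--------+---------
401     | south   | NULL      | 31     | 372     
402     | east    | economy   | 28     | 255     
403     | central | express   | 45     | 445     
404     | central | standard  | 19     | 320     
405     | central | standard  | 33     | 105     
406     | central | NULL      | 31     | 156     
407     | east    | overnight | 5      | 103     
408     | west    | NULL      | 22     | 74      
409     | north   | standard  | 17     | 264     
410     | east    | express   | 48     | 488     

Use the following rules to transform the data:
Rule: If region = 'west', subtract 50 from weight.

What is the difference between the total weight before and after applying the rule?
50

Step 1: Original sum of weight = 279
Step 2: 1 records have region = 'west'
Step 3: Each affected record changes by -50
Step 4: Total change = 1 × -50 = -50
Step 5: New sum = 279 + -50 = 229
Step 6: Difference = |229 - 279| = 50
        (Sum decreased by 50)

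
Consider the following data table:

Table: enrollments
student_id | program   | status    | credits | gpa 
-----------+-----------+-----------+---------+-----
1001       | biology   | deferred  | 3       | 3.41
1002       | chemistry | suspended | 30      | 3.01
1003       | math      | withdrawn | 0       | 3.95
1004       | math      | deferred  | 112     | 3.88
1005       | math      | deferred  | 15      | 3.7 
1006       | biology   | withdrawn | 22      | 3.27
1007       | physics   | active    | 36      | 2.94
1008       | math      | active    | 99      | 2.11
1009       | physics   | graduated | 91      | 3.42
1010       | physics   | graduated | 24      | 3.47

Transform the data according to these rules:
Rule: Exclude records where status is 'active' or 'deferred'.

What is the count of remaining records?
5

Step 1: Count records to exclude
  - 2 (active) + 3 (deferred) = 5 records
Step 2: Total records: 10
Step 3: Remaining = 10 - 5 = 5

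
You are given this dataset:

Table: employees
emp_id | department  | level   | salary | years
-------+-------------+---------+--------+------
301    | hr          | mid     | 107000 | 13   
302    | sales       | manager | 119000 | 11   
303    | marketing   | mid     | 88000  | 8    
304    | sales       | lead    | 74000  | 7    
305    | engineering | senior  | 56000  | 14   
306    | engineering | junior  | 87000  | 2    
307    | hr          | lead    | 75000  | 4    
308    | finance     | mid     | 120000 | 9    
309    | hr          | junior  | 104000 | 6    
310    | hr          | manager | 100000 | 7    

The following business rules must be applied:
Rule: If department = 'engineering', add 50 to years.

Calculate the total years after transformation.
181

Step 1: Count records where department = 'engineering': 2
Step 2: Total bonus added: 2 × 50 = 100
Step 3: Original sum of years: 81
Step 4: Final sum = 81 + 100 = 181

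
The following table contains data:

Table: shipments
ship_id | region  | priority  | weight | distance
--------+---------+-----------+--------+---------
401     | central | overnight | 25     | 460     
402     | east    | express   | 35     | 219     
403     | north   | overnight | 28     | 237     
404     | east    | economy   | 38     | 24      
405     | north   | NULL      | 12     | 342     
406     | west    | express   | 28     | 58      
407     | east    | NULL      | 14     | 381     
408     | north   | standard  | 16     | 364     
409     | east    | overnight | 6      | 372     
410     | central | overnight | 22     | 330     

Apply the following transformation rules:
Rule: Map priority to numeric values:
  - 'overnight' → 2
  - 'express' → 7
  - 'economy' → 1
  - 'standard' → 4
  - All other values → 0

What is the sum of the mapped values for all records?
27

Step 1: Apply mapping to each record
Step 2: Count by status:
  'overnight': 4 records × 2 = 8
  'express': 2 records × 7 = 14
  'economy': 1 records × 1 = 1
  'standard': 1 records × 4 = 4
Step 3: Sum all mapped values = 27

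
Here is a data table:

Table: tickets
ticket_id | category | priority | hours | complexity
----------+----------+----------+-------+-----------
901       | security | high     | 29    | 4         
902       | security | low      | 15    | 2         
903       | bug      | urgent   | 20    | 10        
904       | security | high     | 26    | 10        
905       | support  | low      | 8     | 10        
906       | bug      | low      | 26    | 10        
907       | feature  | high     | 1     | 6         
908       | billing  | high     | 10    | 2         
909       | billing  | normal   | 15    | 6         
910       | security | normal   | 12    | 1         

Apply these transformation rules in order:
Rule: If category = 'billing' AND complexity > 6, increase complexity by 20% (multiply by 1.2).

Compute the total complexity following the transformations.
61

Step 1: Find records where category = 'billing' AND complexity > 6
Step 2: 0 records match, summing to 0
Step 3: After multiplier: 0 × 1.2 = 0.0
Step 4: Unaffected records sum: 61
Step 5: Final sum = 0.0 + 61 = 61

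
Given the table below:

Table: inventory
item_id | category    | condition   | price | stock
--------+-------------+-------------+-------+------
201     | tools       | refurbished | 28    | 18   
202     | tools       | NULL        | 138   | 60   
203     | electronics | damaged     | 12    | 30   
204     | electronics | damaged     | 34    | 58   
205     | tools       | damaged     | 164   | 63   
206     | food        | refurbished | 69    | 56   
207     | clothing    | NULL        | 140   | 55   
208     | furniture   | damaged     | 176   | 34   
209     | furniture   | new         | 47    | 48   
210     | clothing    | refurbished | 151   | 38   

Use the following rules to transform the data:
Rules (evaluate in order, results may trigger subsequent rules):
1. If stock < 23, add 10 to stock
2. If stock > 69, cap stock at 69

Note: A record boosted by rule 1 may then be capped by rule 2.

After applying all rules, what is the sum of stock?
470

Step 1: Apply rule 1 to records with stock < 23
  - 1 records get bonus of 10
  - Of these, 0 records then exceed 69 and get capped
Step 2: Apply rule 2 to records with stock > 69
  - 0 records (original) are capped
Step 3: Calculate final sum = 470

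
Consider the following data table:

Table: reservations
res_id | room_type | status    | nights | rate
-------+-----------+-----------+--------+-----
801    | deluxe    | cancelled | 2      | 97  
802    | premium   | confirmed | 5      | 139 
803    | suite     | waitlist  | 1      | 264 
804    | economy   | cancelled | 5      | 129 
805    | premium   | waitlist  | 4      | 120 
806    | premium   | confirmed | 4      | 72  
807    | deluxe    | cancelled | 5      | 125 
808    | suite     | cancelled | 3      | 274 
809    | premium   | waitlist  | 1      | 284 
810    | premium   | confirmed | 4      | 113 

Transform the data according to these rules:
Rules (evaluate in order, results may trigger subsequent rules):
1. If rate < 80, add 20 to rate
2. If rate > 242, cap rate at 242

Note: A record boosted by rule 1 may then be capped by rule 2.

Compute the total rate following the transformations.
1541

Step 1: Apply rule 1 to records with rate < 80
  - 1 records get bonus of 20
  - Of these, 0 records then exceed 242 and get capped
Step 2: Apply rule 2 to records with rate > 242
  - 3 records (original) are capped
Step 3: Calculate final sum = 1541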